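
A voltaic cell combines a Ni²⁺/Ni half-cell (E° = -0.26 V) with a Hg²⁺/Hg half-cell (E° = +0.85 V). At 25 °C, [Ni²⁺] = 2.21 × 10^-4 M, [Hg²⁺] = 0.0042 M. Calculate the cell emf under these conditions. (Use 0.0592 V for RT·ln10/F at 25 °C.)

The Hg²⁺/Hg couple has the higher reduction potential and acts as the cathode, so E°_cell = +0.85 − (-0.26) = 1.11 V.
Balancing electrons gives n = 2; the reaction quotient is Q = [Ni²⁺]/[Hg²⁺] = 0.0526.
At 25 °C, E = E° − (0.0592/n) log Q = 1.11 − (0.0592/2)(-1.279) = 1.110 + 0.038 = 1.148 V.

1.15 V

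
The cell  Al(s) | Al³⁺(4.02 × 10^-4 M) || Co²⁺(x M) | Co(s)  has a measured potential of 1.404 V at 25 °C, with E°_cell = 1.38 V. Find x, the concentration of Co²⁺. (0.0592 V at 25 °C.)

0.035 M

From the Nernst equation, log Q = n(E° − E)/0.0592 = 6(1.38 − 1.404)/0.0592 = -2.432, so Q = 0.00369.
With Q = [Al³⁺]^2/[Co²⁺]^3 and the known concentrations, [Co²⁺]^3 in the denominator gives [Co²⁺] = 0.035 M.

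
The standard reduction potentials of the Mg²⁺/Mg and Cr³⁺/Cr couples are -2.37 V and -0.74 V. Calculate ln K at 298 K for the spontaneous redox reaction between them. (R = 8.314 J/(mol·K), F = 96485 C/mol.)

ln K = 380.9

E°_cell = -0.74 − (-2.37) = 1.63 V, with n = 6 electrons transferred.
At equilibrium E = 0, so the Nernst equation gives ln K = nFE°/RT = (6)(96485)(1.63)/((8.314)(298)) = 380.87.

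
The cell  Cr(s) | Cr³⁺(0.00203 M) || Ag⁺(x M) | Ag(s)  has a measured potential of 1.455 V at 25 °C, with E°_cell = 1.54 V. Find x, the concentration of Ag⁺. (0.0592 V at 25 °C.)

From the Nernst equation, log Q = n(E° − E)/0.0592 = 3(1.54 − 1.455)/0.0592 = 4.307, so Q = 2.03 × 10^4.
With Q = [Cr³⁺]/[Ag⁺]^3 and the known concentrations, [Ag⁺]^3 in the denominator gives [Ag⁺] = 0.0046 M.

0.0046 M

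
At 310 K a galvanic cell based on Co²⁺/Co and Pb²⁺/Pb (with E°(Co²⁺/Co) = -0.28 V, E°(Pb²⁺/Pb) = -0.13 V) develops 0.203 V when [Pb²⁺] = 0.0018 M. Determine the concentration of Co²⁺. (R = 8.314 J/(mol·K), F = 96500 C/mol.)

3.4 × 10^-5 M

From the Nernst equation, ln Q = nF(E° − E)/RT = 2×96500×(0.15 − 0.203)/(8.314×310) = -3.969, so Q = 0.0189.
With Q = [Co²⁺]/[Pb²⁺] and the known concentrations, [Co²⁺] in the numerator gives [Co²⁺] = 3.4 × 10^-5 M.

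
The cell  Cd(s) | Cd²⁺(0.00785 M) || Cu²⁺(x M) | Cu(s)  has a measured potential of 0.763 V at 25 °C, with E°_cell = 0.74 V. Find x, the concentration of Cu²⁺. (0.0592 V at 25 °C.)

From the Nernst equation, log Q = n(E° − E)/0.0592 = 2(0.74 − 0.763)/0.0592 = -0.777, so Q = 0.167.
With Q = [Cd²⁺]/[Cu²⁺] and the known concentrations, [Cu²⁺] in the denominator gives [Cu²⁺] = 0.047 M.

0.047 M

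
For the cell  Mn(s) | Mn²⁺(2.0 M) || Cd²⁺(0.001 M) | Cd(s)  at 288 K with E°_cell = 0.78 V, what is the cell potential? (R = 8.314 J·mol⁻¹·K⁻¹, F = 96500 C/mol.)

0.686 V

Balancing electrons gives n = 2; the reaction quotient is Q = [Mn²⁺]/[Cd²⁺] = 2000.
E = E° − (RT/nF) ln Q = 0.78 − (8.314×288)/(2×96500) × (7.601) = 0.780 − 0.094 = 0.686 V.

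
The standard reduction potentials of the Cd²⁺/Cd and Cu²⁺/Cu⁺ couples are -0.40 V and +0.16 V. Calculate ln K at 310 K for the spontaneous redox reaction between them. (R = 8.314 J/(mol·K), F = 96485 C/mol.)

E°_cell = +0.16 − (-0.40) = 0.56 V, with n = 2 electrons transferred.
At equilibrium E = 0, so the Nernst equation gives ln K = nFE°/RT = (2)(96485)(0.56)/((8.314)(310)) = 41.93.

ln K = 41.9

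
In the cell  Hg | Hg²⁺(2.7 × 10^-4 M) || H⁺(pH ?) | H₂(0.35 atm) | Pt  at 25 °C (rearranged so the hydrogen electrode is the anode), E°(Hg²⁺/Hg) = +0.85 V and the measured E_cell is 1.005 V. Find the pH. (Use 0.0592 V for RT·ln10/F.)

E°_cell = 0.85 V and n = 2.
log Q = n(E° − E)/0.0592 = 2×(0.85 − 1.005)/0.0592 = -5.236.
With Q = [H⁺]^2 / ([Hg²⁺]·P(H₂)), solving for [H⁺] gives log[H⁺] = -4.631, so pH = 4.63.

pH = 4.63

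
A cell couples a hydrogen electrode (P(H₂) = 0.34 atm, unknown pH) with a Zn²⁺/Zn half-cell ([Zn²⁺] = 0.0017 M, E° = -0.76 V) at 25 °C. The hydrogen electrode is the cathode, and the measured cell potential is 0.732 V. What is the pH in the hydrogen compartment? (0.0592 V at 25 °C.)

E°_cell = 0.76 V and n = 2.
log Q = n(E° − E)/0.0592 = 2×(0.76 − 0.732)/0.0592 = 0.946.
With Q = [Zn²⁺]·P(H₂) / [H⁺]^2, solving for [H⁺] gives log[H⁺] = -2.092, so pH = 2.09.

pH = 2.09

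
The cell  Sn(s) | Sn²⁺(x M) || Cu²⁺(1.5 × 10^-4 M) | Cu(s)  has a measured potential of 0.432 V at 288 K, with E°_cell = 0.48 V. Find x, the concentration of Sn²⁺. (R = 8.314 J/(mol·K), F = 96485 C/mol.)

From the Nernst equation, ln Q = nF(E° − E)/RT = 2×96485×(0.48 − 0.432)/(8.314×288) = 3.868, so Q = 47.9.
With Q = [Sn²⁺]/[Cu²⁺] and the known concentrations, [Sn²⁺] in the numerator gives [Sn²⁺] = 0.0072 M.

0.0072 M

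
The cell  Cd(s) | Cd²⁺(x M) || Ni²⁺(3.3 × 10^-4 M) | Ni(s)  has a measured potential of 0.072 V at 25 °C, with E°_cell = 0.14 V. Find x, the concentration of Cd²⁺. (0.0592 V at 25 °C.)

0.065 M

From the Nernst equation, log Q = n(E° − E)/0.0592 = 2(0.14 − 0.072)/0.0592 = 2.297, so Q = 198.
With Q = [Cd²⁺]/[Ni²⁺] and the known concentrations, [Cd²⁺] in the numerator gives [Cd²⁺] = 0.065 M.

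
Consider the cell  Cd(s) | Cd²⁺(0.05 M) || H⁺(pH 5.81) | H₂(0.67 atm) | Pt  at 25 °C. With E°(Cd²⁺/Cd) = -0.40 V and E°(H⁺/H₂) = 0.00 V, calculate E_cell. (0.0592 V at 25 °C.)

The hydrogen couple is the cathode, so E°_cell = 0.40 V; n = 2.
[H⁺] = 10^(−5.81) = 1.5 × 10^-6 M, and Q = [Cd²⁺]·P(H₂) / [H⁺]^2 = 1.4 × 10^10.
E = E° − (0.0592/2) log Q = 0.40 − (0.0592/2)(10.145) = 0.100 V.

0.100 V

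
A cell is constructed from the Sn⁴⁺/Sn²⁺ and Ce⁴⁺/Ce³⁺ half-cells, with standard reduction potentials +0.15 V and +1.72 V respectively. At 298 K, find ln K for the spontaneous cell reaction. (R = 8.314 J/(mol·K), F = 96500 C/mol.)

E°_cell = +1.72 − (+0.15) = 1.57 V, with n = 2 electrons transferred.
At equilibrium E = 0, so the Nernst equation gives ln K = nFE°/RT = (2)(96500)(1.57)/((8.314)(298)) = 122.30.

ln K = 122.3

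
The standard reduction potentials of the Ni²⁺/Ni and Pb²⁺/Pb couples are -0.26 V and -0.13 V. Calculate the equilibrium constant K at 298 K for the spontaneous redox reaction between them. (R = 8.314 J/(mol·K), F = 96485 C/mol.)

E°_cell = -0.13 − (-0.26) = 0.13 V, with n = 2 electrons transferred.
At equilibrium E = 0, so the Nernst equation gives ln K = nFE°/RT = (2)(96485)(0.13)/((8.314)(298)) = 10.13.
K = e^10.13 = 2.5 × 10^4.

2.5 × 10^4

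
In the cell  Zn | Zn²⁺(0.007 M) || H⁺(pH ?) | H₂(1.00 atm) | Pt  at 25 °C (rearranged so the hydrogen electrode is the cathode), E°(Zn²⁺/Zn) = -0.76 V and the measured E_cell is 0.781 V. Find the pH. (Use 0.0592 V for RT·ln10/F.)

pH = 0.72

E°_cell = 0.76 V and n = 2.
log Q = n(E° − E)/0.0592 = 2×(0.76 − 0.781)/0.0592 = -0.709.
With Q = [Zn²⁺]·P(H₂) / [H⁺]^2, solving for [H⁺] gives log[H⁺] = -0.723, so pH = 0.72.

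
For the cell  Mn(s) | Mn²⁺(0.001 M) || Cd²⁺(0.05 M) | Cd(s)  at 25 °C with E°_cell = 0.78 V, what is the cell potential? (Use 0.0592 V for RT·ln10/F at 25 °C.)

Balancing electrons gives n = 2; the reaction quotient is Q = [Mn²⁺]/[Cd²⁺] = 0.0200.
At 25 °C, E = E° − (0.0592/n) log Q = 0.78 − (0.0592/2)(-1.699) = 0.780 + 0.050 = 0.830 V.

0.830 V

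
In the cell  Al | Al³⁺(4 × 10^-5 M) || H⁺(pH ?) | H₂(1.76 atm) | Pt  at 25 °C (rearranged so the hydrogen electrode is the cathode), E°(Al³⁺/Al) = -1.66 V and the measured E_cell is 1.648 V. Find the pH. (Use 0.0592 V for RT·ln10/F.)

pH = 1.55

E°_cell = 1.66 V and n = 6.
log Q = n(E° − E)/0.0592 = 6×(1.66 − 1.648)/0.0592 = 1.216.
With Q = [Al³⁺]^2·P(H₂)^3 / [H⁺]^6, solving for [H⁺] gives log[H⁺] = -1.546, so pH = 1.55.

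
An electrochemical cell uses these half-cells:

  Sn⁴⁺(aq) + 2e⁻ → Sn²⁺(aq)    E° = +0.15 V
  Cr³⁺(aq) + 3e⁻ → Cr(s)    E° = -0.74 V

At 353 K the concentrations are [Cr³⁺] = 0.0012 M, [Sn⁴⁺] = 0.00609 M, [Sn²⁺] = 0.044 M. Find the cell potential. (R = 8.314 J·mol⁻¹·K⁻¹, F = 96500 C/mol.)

The Sn⁴⁺/Sn²⁺ couple has the higher reduction potential and acts as the cathode, so E°_cell = +0.15 − (-0.74) = 0.89 V.
Balancing electrons gives n = 6; the reaction quotient is Q = [Cr³⁺]^2·[Sn²⁺]^3/[Sn⁴⁺]^3 = 5.43 × 10^-4.
E = E° − (RT/nF) ln Q = 0.89 − (8.314×353)/(6×96500) × (-7.518) = 0.890 + 0.038 = 0.928 V.

0.928 V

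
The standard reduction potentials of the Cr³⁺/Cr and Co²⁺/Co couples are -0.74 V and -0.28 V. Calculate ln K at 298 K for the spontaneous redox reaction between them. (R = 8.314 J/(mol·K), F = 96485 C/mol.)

ln K = 107.5

E°_cell = -0.28 − (-0.74) = 0.46 V, with n = 6 electrons transferred.
At equilibrium E = 0, so the Nernst equation gives ln K = nFE°/RT = (6)(96485)(0.46)/((8.314)(298)) = 107.48.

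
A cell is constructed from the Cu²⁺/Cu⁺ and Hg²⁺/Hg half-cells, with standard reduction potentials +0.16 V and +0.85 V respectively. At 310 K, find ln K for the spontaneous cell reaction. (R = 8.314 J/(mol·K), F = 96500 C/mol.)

ln K = 51.7

E°_cell = +0.85 − (+0.16) = 0.69 V, with n = 2 electrons transferred.
At equilibrium E = 0, so the Nernst equation gives ln K = nFE°/RT = (2)(96500)(0.69)/((8.314)(310)) = 51.67.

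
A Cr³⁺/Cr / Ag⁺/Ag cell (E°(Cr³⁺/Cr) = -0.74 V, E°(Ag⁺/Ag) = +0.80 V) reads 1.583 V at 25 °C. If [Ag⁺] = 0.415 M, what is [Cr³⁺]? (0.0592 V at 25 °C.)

4.7 × 10^-4 M

From the Nernst equation, log Q = n(E° − E)/0.0592 = 3(1.54 − 1.583)/0.0592 = -2.179, so Q = 0.00662.
With Q = [Cr³⁺]/[Ag⁺]^3 and the known concentrations, [Cr³⁺] in the numerator gives [Cr³⁺] = 4.7 × 10^-4 M.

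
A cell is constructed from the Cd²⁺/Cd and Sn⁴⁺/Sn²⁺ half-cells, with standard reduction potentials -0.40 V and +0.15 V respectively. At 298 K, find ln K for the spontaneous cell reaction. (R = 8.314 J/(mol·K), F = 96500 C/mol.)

ln K = 42.8

E°_cell = +0.15 − (-0.40) = 0.55 V, with n = 2 electrons transferred.
At equilibrium E = 0, so the Nernst equation gives ln K = nFE°/RT = (2)(96500)(0.55)/((8.314)(298)) = 42.84.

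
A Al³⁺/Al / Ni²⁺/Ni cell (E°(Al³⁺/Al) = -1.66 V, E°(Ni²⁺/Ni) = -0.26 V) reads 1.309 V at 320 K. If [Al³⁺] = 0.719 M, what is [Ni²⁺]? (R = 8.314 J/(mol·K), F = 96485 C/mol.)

0.0011 M

From the Nernst equation, ln Q = nF(E° − E)/RT = 6×96485×(1.40 − 1.309)/(8.314×320) = 19.801, so Q = 3.98 × 10^8.
With Q = [Al³⁺]^2/[Ni²⁺]^3 and the known concentrations, [Ni²⁺]^3 in the denominator gives [Ni²⁺] = 0.0011 M.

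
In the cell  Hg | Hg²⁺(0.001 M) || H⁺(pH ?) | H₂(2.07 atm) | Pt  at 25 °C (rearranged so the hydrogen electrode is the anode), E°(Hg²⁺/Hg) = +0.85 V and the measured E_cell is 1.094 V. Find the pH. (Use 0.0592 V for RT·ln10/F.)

E°_cell = 0.85 V and n = 2.
log Q = n(E° − E)/0.0592 = 2×(0.85 − 1.094)/0.0592 = -8.243.
With Q = [H⁺]^2 / ([Hg²⁺]·P(H₂)), solving for [H⁺] gives log[H⁺] = -5.464, so pH = 5.46.

pH = 5.46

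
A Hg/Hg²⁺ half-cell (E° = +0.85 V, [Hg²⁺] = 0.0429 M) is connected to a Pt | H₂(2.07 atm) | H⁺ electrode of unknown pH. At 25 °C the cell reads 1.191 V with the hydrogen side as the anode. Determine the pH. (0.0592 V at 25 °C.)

E°_cell = 0.85 V and n = 2.
log Q = n(E° − E)/0.0592 = 2×(0.85 − 1.191)/0.0592 = -11.520.
With Q = [H⁺]^2 / ([Hg²⁺]·P(H₂)), solving for [H⁺] gives log[H⁺] = -6.286, so pH = 6.29.

pH = 6.29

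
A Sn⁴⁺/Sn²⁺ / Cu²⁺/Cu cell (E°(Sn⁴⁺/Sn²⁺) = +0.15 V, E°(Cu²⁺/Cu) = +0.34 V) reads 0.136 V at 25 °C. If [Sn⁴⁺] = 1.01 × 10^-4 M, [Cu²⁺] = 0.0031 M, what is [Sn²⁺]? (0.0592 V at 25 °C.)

4.9 × 10^-4 M

From the Nernst equation, log Q = n(E° − E)/0.0592 = 2(0.19 − 0.136)/0.0592 = 1.824, so Q = 66.7.
With Q = [Sn⁴⁺]/([Sn²⁺]·[Cu²⁺]) and the known concentrations, [Sn²⁺] in the denominator gives [Sn²⁺] = 4.9 × 10^-4 M.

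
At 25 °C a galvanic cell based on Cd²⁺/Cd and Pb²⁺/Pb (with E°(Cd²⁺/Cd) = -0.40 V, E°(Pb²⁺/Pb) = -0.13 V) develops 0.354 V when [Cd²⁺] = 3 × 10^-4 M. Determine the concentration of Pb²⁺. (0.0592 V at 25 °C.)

0.21 M

From the Nernst equation, log Q = n(E° − E)/0.0592 = 2(0.27 − 0.354)/0.0592 = -2.838, so Q = 0.00145.
With Q = [Cd²⁺]/[Pb²⁺] and the known concentrations, [Pb²⁺] in the denominator gives [Pb²⁺] = 0.21 M.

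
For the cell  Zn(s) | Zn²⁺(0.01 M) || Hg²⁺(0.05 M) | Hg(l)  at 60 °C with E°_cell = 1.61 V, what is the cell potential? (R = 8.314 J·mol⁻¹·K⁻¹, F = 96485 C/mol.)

Balancing electrons gives n = 2; the reaction quotient is Q = [Zn²⁺]/[Hg²⁺] = 0.200.
E = E° − (RT/nF) ln Q = 1.61 − (8.314×333)/(2×96485) × (-1.609) = 1.610 + 0.023 = 1.633 V.

1.63 V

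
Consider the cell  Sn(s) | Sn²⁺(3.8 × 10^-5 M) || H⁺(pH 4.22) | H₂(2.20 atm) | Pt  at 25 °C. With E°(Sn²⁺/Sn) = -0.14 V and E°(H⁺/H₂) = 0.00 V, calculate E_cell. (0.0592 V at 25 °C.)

0.011 V

The hydrogen couple is the cathode, so E°_cell = 0.14 V; n = 2.
[H⁺] = 10^(−4.22) = 6 × 10^-5 M, and Q = [Sn²⁺]·P(H₂) / [H⁺]^2 = 2.3 × 10^4.
E = E° − (0.0592/2) log Q = 0.14 − (0.0592/2)(4.362) = 0.011 V.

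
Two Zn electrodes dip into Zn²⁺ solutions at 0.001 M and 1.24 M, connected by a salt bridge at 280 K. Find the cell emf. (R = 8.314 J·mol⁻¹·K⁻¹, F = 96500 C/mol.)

0.086 V

Both half-cells are Zn²⁺/Zn, so E°_cell = 0. The concentrated side is the cathode; the cell reaction moves Zn²⁺ from high to low concentration with n = 2.
Q = [Zn²⁺]_dilute/[Zn²⁺]_conc = 0.001/1.24 = 8.06 × 10^-4.
E = 0 − (RT/nF) ln Q = −((8.314×280)/(2×96500))(-7.123) = 0.0859 V.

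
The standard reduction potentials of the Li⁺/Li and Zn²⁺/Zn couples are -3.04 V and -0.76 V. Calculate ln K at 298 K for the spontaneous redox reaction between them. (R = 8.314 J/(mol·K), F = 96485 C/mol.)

E°_cell = -0.76 − (-3.04) = 2.28 V, with n = 2 electrons transferred.
At equilibrium E = 0, so the Nernst equation gives ln K = nFE°/RT = (2)(96485)(2.28)/((8.314)(298)) = 177.58.

ln K = 177.6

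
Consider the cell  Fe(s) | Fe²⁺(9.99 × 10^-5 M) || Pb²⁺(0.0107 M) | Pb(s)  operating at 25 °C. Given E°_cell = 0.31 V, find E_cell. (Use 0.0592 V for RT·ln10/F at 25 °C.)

Balancing electrons gives n = 2; the reaction quotient is Q = [Fe²⁺]/[Pb²⁺] = 0.00934.
At 25 °C, E = E° − (0.0592/n) log Q = 0.31 − (0.0592/2)(-2.030) = 0.310 + 0.060 = 0.370 V.

0.370 V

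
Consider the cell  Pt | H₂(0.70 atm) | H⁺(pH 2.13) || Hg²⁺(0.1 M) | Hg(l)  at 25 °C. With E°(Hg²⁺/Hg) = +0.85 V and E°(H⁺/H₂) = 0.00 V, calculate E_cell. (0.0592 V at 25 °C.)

The Hg²⁺/Hg couple is the cathode, so E°_cell = 0.85 V; n = 2.
[H⁺] = 10^(−2.13) = 0.0074 M, and Q = [H⁺]^2 / ([Hg²⁺]·P(H₂)) = 7.85 × 10^-4.
E = E° − (0.0592/2) log Q = 0.85 − (0.0592/2)(-3.105) = 0.942 V.

0.94 V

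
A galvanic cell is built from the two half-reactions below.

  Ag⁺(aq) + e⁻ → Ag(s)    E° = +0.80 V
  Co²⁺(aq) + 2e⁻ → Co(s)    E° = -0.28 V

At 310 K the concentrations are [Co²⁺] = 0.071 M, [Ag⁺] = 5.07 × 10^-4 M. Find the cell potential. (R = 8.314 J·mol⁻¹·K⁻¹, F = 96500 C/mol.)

The Ag⁺/Ag couple has the higher reduction potential and acts as the cathode, so E°_cell = +0.80 − (-0.28) = 1.08 V.
Balancing electrons gives n = 2; the reaction quotient is Q = [Co²⁺]/[Ag⁺]^2 = 2.76 × 10^5.
E = E° − (RT/nF) ln Q = 1.08 − (8.314×310)/(2×96500) × (12.529) = 1.080 − 0.167 = 0.913 V.

0.913 V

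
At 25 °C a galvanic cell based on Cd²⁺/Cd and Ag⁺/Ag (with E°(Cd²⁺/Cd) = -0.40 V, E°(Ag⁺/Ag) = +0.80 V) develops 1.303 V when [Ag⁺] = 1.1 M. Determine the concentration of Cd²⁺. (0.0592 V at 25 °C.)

4 × 10^-4 M

From the Nernst equation, log Q = n(E° − E)/0.0592 = 2(1.20 − 1.303)/0.0592 = -3.480, so Q = 3.31 × 10^-4.
With Q = [Cd²⁺]/[Ag⁺]^2 and the known concentrations, [Cd²⁺] in the numerator gives [Cd²⁺] = 4 × 10^-4 M.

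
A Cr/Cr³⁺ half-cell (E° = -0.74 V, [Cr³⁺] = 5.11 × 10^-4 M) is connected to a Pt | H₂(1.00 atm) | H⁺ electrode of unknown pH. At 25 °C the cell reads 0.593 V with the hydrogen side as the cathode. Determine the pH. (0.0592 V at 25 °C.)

pH = 3.58

E°_cell = 0.74 V and n = 6.
log Q = n(E° − E)/0.0592 = 6×(0.74 − 0.593)/0.0592 = 14.899.
With Q = [Cr³⁺]^2·P(H₂)^3 / [H⁺]^6, solving for [H⁺] gives log[H⁺] = -3.580, so pH = 3.58.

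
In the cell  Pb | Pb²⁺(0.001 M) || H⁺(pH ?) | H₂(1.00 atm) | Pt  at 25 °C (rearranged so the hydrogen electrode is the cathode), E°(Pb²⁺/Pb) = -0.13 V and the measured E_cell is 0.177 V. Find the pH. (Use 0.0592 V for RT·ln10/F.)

pH = 0.71

E°_cell = 0.13 V and n = 2.
log Q = n(E° − E)/0.0592 = 2×(0.13 − 0.177)/0.0592 = -1.588.
With Q = [Pb²⁺]·P(H₂) / [H⁺]^2, solving for [H⁺] gives log[H⁺] = -0.706, so pH = 0.71.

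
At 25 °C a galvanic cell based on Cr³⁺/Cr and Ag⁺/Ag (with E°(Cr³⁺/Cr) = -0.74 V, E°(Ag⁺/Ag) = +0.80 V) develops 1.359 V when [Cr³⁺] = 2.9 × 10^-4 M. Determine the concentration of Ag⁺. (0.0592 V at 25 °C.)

From the Nernst equation, log Q = n(E° − E)/0.0592 = 3(1.54 − 1.359)/0.0592 = 9.172, so Q = 1.49 × 10^9.
With Q = [Cr³⁺]/[Ag⁺]^3 and the known concentrations, [Ag⁺]^3 in the denominator gives [Ag⁺] = 5.8 × 10^-5 M.

5.8 × 10^-5 M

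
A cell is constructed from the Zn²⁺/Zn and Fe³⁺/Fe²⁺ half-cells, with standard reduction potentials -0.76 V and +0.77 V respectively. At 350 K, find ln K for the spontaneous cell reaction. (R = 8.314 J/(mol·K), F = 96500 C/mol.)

ln K = 101.5

E°_cell = +0.77 − (-0.76) = 1.53 V, with n = 2 electrons transferred.
At equilibrium E = 0, so the Nernst equation gives ln K = nFE°/RT = (2)(96500)(1.53)/((8.314)(350)) = 101.48.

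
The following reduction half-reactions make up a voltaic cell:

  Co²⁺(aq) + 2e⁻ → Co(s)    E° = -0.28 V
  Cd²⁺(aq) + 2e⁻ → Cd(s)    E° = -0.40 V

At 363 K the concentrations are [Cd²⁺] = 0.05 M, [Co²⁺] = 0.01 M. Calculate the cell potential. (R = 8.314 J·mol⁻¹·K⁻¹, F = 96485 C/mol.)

0.095 V

The Co²⁺/Co couple has the higher reduction potential and acts as the cathode, so E°_cell = -0.28 − (-0.40) = 0.12 V.
Balancing electrons gives n = 2; the reaction quotient is Q = [Cd²⁺]/[Co²⁺] = 5.00.
E = E° − (RT/nF) ln Q = 0.12 − (8.314×363)/(2×96485) × (1.609) = 0.120 − 0.025 = 0.095 V.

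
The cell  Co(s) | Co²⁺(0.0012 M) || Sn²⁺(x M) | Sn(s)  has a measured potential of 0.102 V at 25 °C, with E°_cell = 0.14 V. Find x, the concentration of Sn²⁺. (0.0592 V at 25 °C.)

From the Nernst equation, log Q = n(E° − E)/0.0592 = 2(0.14 − 0.102)/0.0592 = 1.284, so Q = 19.2.
With Q = [Co²⁺]/[Sn²⁺] and the known concentrations, [Sn²⁺] in the denominator gives [Sn²⁺] = 6.2 × 10^-5 M.

6.2 × 10^-5 M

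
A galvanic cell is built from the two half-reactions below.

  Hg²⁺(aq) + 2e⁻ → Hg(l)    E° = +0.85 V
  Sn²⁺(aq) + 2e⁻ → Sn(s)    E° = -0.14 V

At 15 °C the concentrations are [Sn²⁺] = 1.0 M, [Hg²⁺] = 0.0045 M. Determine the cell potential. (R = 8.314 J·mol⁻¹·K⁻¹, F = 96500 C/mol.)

0.923 V

The Hg²⁺/Hg couple has the higher reduction potential and acts as the cathode, so E°_cell = +0.85 − (-0.14) = 0.99 V.
Balancing electrons gives n = 2; the reaction quotient is Q = [Sn²⁺]/[Hg²⁺] = 222.
E = E° − (RT/nF) ln Q = 0.99 − (8.314×288)/(2×96500) × (5.404) = 0.990 − 0.067 = 0.923 V.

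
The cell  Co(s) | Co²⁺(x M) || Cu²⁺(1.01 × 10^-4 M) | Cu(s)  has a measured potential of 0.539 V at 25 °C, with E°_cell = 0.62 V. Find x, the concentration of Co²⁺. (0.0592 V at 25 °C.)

From the Nernst equation, log Q = n(E° − E)/0.0592 = 2(0.62 − 0.539)/0.0592 = 2.736, so Q = 545.
With Q = [Co²⁺]/[Cu²⁺] and the known concentrations, [Co²⁺] in the numerator gives [Co²⁺] = 0.055 M.

0.055 M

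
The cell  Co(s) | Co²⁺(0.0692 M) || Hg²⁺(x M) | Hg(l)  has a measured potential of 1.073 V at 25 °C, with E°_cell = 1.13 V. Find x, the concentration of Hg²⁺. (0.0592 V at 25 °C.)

8.2 × 10^-4 M

From the Nernst equation, log Q = n(E° − E)/0.0592 = 2(1.13 − 1.073)/0.0592 = 1.926, so Q = 84.3.
With Q = [Co²⁺]/[Hg²⁺] and the known concentrations, [Hg²⁺] in the denominator gives [Hg²⁺] = 8.2 × 10^-4 M.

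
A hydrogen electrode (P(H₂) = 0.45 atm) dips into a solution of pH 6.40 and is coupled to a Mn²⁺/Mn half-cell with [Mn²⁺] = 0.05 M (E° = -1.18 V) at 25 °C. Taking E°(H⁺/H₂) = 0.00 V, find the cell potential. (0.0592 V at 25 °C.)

The hydrogen couple is the cathode, so E°_cell = 1.18 V; n = 2.
[H⁺] = 10^(−6.40) = 4 × 10^-7 M, and Q = [Mn²⁺]·P(H₂) / [H⁺]^2 = 1.42 × 10^11.
E = E° − (0.0592/2) log Q = 1.18 − (0.0592/2)(11.152) = 0.850 V.

0.85 V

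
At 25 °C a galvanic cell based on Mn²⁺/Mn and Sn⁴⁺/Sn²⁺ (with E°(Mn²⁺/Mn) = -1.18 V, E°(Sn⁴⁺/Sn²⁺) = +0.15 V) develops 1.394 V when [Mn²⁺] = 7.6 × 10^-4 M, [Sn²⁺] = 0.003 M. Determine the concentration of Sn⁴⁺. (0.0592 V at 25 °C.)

3.3 × 10^-4 M

From the Nernst equation, log Q = n(E° − E)/0.0592 = 2(1.33 − 1.394)/0.0592 = -2.162, so Q = 0.00688.
With Q = [Mn²⁺]·[Sn²⁺]/[Sn⁴⁺] and the known concentrations, [Sn⁴⁺] in the denominator gives [Sn⁴⁺] = 3.3 × 10^-4 M.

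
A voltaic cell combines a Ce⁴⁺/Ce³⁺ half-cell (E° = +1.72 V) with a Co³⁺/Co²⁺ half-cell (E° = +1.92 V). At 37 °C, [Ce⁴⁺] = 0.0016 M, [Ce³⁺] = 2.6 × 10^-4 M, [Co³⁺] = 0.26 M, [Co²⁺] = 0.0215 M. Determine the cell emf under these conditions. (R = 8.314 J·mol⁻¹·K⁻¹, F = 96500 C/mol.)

0.218 V

The Co³⁺/Co²⁺ couple has the higher reduction potential and acts as the cathode, so E°_cell = +1.92 − (+1.72) = 0.20 V.
Balancing electrons gives n = 1; the reaction quotient is Q = [Ce⁴⁺]·[Co²⁺]/([Ce³⁺]·[Co³⁺]) = 0.509.
E = E° − (RT/nF) ln Q = 0.20 − (8.314×310)/(1×96500) × (-0.676) = 0.200 + 0.018 = 0.218 V.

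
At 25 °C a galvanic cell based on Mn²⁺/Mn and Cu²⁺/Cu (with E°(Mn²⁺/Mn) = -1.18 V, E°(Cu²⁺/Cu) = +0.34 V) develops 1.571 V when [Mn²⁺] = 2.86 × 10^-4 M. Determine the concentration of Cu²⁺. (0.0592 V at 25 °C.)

0.015 M

From the Nernst equation, log Q = n(E° − E)/0.0592 = 2(1.52 − 1.571)/0.0592 = -1.723, so Q = 0.0189.
With Q = [Mn²⁺]/[Cu²⁺] and the known concentrations, [Cu²⁺] in the denominator gives [Cu²⁺] = 0.015 M.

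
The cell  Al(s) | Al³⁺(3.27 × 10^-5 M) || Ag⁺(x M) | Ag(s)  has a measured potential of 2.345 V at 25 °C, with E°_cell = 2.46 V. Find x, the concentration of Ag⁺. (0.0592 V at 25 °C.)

3.6 × 10^-4 M

From the Nernst equation, log Q = n(E° − E)/0.0592 = 3(2.46 − 2.345)/0.0592 = 5.828, so Q = 6.73 × 10^5.
With Q = [Al³⁺]/[Ag⁺]^3 and the known concentrations, [Ag⁺]^3 in the denominator gives [Ag⁺] = 3.6 × 10^-4 M.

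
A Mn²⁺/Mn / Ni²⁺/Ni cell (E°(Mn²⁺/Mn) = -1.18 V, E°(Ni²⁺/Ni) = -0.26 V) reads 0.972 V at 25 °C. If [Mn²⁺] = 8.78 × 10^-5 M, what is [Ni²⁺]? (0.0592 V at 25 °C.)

From the Nernst equation, log Q = n(E° − E)/0.0592 = 2(0.92 − 0.972)/0.0592 = -1.757, so Q = 0.0175.
With Q = [Mn²⁺]/[Ni²⁺] and the known concentrations, [Ni²⁺] in the denominator gives [Ni²⁺] = 0.005 M.

0.005 M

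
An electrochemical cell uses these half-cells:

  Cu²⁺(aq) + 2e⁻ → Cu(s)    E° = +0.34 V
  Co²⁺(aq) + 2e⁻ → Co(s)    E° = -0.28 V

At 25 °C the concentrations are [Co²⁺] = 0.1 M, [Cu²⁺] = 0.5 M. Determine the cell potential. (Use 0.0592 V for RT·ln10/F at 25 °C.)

0.641 V

The Cu²⁺/Cu couple has the higher reduction potential and acts as the cathode, so E°_cell = +0.34 − (-0.28) = 0.62 V.
Balancing electrons gives n = 2; the reaction quotient is Q = [Co²⁺]/[Cu²⁺] = 0.200.
At 25 °C, E = E° − (0.0592/n) log Q = 0.62 − (0.0592/2)(-0.699) = 0.620 + 0.021 = 0.641 V.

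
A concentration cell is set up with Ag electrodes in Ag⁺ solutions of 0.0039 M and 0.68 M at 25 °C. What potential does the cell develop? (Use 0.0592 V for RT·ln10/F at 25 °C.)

Both half-cells are Ag⁺/Ag, so E°_cell = 0. The concentrated side is the cathode; the cell reaction moves Ag⁺ from high to low concentration with n = 1.
Q = [Ag⁺]_dilute/[Ag⁺]_conc = 0.0039/0.68 = 0.00574.
E = 0 − (0.0592/1) log Q = −(0.0592/1)(-2.241) = 0.1327 V.

0.13 V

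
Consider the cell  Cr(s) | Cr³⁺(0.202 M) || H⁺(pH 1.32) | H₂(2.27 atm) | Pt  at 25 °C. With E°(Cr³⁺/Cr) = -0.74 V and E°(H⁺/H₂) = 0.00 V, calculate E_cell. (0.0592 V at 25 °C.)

0.67 V

The hydrogen couple is the cathode, so E°_cell = 0.74 V; n = 6.
[H⁺] = 10^(−1.32) = 0.048 M, and Q = [Cr³⁺]^2·P(H₂)^3 / [H⁺]^6 = 3.97 × 10^7.
E = E° − (0.0592/6) log Q = 0.74 − (0.0592/6)(7.599) = 0.665 V.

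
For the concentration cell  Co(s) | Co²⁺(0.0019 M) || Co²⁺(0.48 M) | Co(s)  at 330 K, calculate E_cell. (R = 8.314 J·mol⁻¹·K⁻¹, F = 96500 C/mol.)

Both half-cells are Co²⁺/Co, so E°_cell = 0. The concentrated side is the cathode; the cell reaction moves Co²⁺ from high to low concentration with n = 2.
Q = [Co²⁺]_dilute/[Co²⁺]_conc = 0.0019/0.48 = 0.00396.
E = 0 − (RT/nF) ln Q = −((8.314×330)/(2×96500))(-5.532) = 0.0786 V.

0.079 V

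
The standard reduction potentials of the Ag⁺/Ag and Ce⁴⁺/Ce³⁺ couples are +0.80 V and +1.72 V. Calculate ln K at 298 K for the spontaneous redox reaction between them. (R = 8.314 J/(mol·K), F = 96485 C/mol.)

E°_cell = +1.72 − (+0.80) = 0.92 V, with n = 1 electron transferred.
At equilibrium E = 0, so the Nernst equation gives ln K = nFE°/RT = (1)(96485)(0.92)/((8.314)(298)) = 35.83.

ln K = 35.8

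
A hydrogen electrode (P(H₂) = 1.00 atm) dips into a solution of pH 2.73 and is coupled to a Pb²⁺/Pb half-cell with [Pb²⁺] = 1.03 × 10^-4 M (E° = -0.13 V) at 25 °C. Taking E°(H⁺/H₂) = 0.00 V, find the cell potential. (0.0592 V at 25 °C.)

The hydrogen couple is the cathode, so E°_cell = 0.13 V; n = 2.
[H⁺] = 10^(−2.73) = 0.0019 M, and Q = [Pb²⁺]·P(H₂) / [H⁺]^2 = 29.7.
E = E° − (0.0592/2) log Q = 0.13 − (0.0592/2)(1.473) = 0.086 V.

0.086 V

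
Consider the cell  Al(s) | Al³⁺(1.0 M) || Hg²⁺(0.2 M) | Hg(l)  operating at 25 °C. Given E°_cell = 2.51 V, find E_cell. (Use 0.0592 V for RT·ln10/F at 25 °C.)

2.49 V

Balancing electrons gives n = 6; the reaction quotient is Q = [Al³⁺]^2/[Hg²⁺]^3 = 125.
At 25 °C, E = E° − (0.0592/n) log Q = 2.51 − (0.0592/6)(2.097) = 2.510 − 0.021 = 2.489 V.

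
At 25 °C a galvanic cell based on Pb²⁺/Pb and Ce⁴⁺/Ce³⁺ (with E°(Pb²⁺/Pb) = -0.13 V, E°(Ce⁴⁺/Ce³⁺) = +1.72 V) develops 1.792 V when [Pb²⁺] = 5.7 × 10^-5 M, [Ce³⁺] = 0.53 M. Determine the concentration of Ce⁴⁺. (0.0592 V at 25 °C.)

4.2 × 10^-4 M

From the Nernst equation, log Q = n(E° − E)/0.0592 = 2(1.85 − 1.792)/0.0592 = 1.959, so Q = 91.1.
With Q = [Pb²⁺]·[Ce³⁺]^2/[Ce⁴⁺]^2 and the known concentrations, [Ce⁴⁺]^2 in the denominator gives [Ce⁴⁺] = 4.2 × 10^-4 M.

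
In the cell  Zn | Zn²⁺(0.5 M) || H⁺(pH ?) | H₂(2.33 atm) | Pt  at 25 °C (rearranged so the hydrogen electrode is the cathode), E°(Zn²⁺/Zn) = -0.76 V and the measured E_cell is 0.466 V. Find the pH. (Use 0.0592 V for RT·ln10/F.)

E°_cell = 0.76 V and n = 2.
log Q = n(E° − E)/0.0592 = 2×(0.76 − 0.466)/0.0592 = 9.932.
With Q = [Zn²⁺]·P(H₂) / [H⁺]^2, solving for [H⁺] gives log[H⁺] = -4.933, so pH = 4.93.

pH = 4.93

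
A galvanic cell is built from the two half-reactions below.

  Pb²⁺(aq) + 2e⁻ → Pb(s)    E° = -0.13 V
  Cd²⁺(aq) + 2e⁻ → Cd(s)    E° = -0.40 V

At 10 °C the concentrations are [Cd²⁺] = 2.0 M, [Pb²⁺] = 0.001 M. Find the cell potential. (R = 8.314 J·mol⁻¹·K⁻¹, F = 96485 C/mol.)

The Pb²⁺/Pb couple has the higher reduction potential and acts as the cathode, so E°_cell = -0.13 − (-0.40) = 0.27 V.
Balancing electrons gives n = 2; the reaction quotient is Q = [Cd²⁺]/[Pb²⁺] = 2000.
E = E° − (RT/nF) ln Q = 0.27 − (8.314×283)/(2×96485) × (7.601) = 0.270 − 0.093 = 0.177 V.

0.177 V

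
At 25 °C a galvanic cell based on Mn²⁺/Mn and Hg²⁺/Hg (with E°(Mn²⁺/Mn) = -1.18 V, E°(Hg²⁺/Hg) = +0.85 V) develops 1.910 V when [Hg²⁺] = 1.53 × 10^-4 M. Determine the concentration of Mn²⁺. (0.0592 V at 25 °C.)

1.7 M

From the Nernst equation, log Q = n(E° − E)/0.0592 = 2(2.03 − 1.910)/0.0592 = 4.054, so Q = 1.13 × 10^4.
With Q = [Mn²⁺]/[Hg²⁺] and the known concentrations, [Mn²⁺] in the numerator gives [Mn²⁺] = 1.7 M.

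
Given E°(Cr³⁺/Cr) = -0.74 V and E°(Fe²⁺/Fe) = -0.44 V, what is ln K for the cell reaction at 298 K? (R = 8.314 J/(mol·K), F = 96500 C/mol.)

ln K = 70.1

E°_cell = -0.44 − (-0.74) = 0.30 V, with n = 6 electrons transferred.
At equilibrium E = 0, so the Nernst equation gives ln K = nFE°/RT = (6)(96500)(0.30)/((8.314)(298)) = 70.11.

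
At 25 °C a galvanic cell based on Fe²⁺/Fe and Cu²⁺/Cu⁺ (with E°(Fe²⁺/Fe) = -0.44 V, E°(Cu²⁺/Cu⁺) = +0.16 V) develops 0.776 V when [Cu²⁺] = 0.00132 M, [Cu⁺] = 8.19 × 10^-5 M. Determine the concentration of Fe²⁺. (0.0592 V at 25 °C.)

2.9 × 10^-4 M

From the Nernst equation, log Q = n(E° − E)/0.0592 = 2(0.60 − 0.776)/0.0592 = -5.946, so Q = 1.13 × 10^-6.
With Q = [Fe²⁺]·[Cu⁺]^2/[Cu²⁺]^2 and the known concentrations, [Fe²⁺] in the numerator gives [Fe²⁺] = 2.9 × 10^-4 M.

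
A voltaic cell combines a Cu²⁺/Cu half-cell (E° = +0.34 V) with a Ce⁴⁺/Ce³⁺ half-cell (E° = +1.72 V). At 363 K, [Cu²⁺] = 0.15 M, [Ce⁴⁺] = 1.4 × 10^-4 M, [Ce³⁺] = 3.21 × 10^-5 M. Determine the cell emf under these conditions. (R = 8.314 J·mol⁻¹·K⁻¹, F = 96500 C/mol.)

1.46 V

The Ce⁴⁺/Ce³⁺ couple has the higher reduction potential and acts as the cathode, so E°_cell = +1.72 − (+0.34) = 1.38 V.
Balancing electrons gives n = 2; the reaction quotient is Q = [Cu²⁺]·[Ce³⁺]^2/[Ce⁴⁺]^2 = 0.00789.
E = E° − (RT/nF) ln Q = 1.38 − (8.314×363)/(2×96500) × (-4.843) = 1.380 + 0.076 = 1.456 V.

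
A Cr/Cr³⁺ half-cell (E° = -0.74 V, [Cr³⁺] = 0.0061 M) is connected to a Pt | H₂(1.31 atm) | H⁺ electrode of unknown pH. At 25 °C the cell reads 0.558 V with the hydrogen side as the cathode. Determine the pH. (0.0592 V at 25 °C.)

E°_cell = 0.74 V and n = 6.
log Q = n(E° − E)/0.0592 = 6×(0.74 − 0.558)/0.0592 = 18.446.
With Q = [Cr³⁺]^2·P(H₂)^3 / [H⁺]^6, solving for [H⁺] gives log[H⁺] = -3.754, so pH = 3.75.

pH = 3.75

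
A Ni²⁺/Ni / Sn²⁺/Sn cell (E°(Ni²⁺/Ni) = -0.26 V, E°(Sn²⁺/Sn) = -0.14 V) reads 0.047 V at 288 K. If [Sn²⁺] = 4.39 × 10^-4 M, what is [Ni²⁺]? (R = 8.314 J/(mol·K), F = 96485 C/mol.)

From the Nernst equation, ln Q = nF(E° − E)/RT = 2×96485×(0.12 − 0.047)/(8.314×288) = 5.883, so Q = 359.
With Q = [Ni²⁺]/[Sn²⁺] and the known concentrations, [Ni²⁺] in the numerator gives [Ni²⁺] = 0.16 M.

0.16 M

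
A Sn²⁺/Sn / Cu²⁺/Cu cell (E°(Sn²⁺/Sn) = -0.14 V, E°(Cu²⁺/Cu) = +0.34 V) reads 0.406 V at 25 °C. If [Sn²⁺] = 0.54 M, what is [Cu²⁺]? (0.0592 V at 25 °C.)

From the Nernst equation, log Q = n(E° − E)/0.0592 = 2(0.48 − 0.406)/0.0592 = 2.500, so Q = 316.
With Q = [Sn²⁺]/[Cu²⁺] and the known concentrations, [Cu²⁺] in the denominator gives [Cu²⁺] = 0.0017 M.

0.0017 M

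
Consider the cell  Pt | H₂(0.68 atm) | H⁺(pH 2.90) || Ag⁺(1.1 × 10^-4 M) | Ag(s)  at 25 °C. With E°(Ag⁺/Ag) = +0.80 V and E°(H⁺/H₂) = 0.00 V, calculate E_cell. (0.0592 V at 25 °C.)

0.73 V

The Ag⁺/Ag couple is the cathode, so E°_cell = 0.80 V; n = 2.
[H⁺] = 10^(−2.90) = 0.0013 M, and Q = [H⁺]^2 / ([Ag⁺]^2·P(H₂)) = 193.
E = E° − (0.0592/2) log Q = 0.80 − (0.0592/2)(2.285) = 0.732 V.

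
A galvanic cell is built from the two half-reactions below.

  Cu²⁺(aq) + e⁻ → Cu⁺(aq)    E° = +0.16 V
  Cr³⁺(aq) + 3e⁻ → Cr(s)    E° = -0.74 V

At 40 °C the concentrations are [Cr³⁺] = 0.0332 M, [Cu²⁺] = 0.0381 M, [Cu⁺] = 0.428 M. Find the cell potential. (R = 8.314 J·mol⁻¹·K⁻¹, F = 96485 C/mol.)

The Cu²⁺/Cu⁺ couple has the higher reduction potential and acts as the cathode, so E°_cell = +0.16 − (-0.74) = 0.90 V.
Balancing electrons gives n = 3; the reaction quotient is Q = [Cr³⁺]·[Cu⁺]^3/[Cu²⁺]^3 = 47.1.
E = E° − (RT/nF) ln Q = 0.90 − (8.314×313)/(3×96485) × (3.852) = 0.900 − 0.035 = 0.865 V.

0.865 V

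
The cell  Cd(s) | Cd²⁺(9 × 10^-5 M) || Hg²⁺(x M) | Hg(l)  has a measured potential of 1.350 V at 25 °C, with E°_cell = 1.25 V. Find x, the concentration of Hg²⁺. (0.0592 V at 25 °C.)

From the Nernst equation, log Q = n(E° − E)/0.0592 = 2(1.25 − 1.350)/0.0592 = -3.378, so Q = 4.18 × 10^-4.
With Q = [Cd²⁺]/[Hg²⁺] and the known concentrations, [Hg²⁺] in the denominator gives [Hg²⁺] = 0.22 M.

0.22 M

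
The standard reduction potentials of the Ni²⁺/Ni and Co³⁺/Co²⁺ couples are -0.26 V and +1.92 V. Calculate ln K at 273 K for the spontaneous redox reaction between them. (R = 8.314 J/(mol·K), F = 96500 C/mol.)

ln K = 185.4

E°_cell = +1.92 − (-0.26) = 2.18 V, with n = 2 electrons transferred.
At equilibrium E = 0, so the Nernst equation gives ln K = nFE°/RT = (2)(96500)(2.18)/((8.314)(273)) = 185.37.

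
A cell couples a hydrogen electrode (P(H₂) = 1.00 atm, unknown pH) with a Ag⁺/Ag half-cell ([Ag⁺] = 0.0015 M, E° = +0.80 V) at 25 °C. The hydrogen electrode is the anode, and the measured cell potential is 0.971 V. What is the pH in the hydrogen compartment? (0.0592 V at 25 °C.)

E°_cell = 0.80 V and n = 2.
log Q = n(E° − E)/0.0592 = 2×(0.80 − 0.971)/0.0592 = -5.777.
With Q = [H⁺]^2 / ([Ag⁺]^2·P(H₂)), solving for [H⁺] gives log[H⁺] = -5.712, so pH = 5.71.

pH = 5.71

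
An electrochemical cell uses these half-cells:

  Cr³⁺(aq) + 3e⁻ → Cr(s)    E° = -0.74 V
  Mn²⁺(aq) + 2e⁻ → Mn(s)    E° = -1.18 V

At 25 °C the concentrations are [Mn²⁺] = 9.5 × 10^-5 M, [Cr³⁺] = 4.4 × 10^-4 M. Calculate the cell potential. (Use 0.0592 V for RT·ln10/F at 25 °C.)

The Cr³⁺/Cr couple has the higher reduction potential and acts as the cathode, so E°_cell = -0.74 − (-1.18) = 0.44 V.
Balancing electrons gives n = 6; the reaction quotient is Q = [Mn²⁺]^3/[Cr³⁺]^2 = 4.43 × 10^-6.
At 25 °C, E = E° − (0.0592/n) log Q = 0.44 − (0.0592/6)(-5.354) = 0.440 + 0.053 = 0.493 V.

0.493 V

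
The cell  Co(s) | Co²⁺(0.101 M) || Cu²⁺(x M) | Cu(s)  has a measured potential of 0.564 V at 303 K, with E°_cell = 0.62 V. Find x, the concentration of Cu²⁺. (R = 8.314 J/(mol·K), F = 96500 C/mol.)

0.0014 M

From the Nernst equation, ln Q = nF(E° − E)/RT = 2×96500×(0.62 − 0.564)/(8.314×303) = 4.290, so Q = 73.0.
With Q = [Co²⁺]/[Cu²⁺] and the known concentrations, [Cu²⁺] in the denominator gives [Cu²⁺] = 0.0014 M.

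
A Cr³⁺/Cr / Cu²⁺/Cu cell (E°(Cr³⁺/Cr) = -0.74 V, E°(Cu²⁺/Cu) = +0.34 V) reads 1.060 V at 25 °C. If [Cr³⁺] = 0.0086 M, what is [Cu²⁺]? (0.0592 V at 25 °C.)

From the Nernst equation, log Q = n(E° − E)/0.0592 = 6(1.08 − 1.060)/0.0592 = 2.027, so Q = 106.
With Q = [Cr³⁺]^2/[Cu²⁺]^3 and the known concentrations, [Cu²⁺]^3 in the denominator gives [Cu²⁺] = 0.0089 M.

0.0089 M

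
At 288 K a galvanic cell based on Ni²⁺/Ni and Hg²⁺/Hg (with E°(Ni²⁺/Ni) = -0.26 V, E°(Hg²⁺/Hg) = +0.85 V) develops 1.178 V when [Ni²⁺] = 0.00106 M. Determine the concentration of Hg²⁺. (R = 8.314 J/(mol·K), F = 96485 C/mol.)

From the Nernst equation, ln Q = nF(E° − E)/RT = 2×96485×(1.11 − 1.178)/(8.314×288) = -5.480, so Q = 0.00417.
With Q = [Ni²⁺]/[Hg²⁺] and the known concentrations, [Hg²⁺] in the denominator gives [Hg²⁺] = 0.25 M.

0.25 M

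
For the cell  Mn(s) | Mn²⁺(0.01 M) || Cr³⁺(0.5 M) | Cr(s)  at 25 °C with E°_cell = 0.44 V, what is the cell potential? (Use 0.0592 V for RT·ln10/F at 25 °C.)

0.493 V

Balancing electrons gives n = 6; the reaction quotient is Q = [Mn²⁺]^3/[Cr³⁺]^2 = 4 × 10^-6.
At 25 °C, E = E° − (0.0592/n) log Q = 0.44 − (0.0592/6)(-5.398) = 0.440 + 0.053 = 0.493 V.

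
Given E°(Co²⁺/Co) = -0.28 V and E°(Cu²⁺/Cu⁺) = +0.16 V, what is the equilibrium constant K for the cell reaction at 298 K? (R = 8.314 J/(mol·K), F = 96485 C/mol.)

7.6 × 10^14

E°_cell = +0.16 − (-0.28) = 0.44 V, with n = 2 electrons transferred.
At equilibrium E = 0, so the Nernst equation gives ln K = nFE°/RT = (2)(96485)(0.44)/((8.314)(298)) = 34.27.
K = e^34.27 = 7.6 × 10^14.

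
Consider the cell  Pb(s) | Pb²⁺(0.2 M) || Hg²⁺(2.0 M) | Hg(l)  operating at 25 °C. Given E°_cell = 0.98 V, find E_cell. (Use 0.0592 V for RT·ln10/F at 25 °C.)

1.01 V

Balancing electrons gives n = 2; the reaction quotient is Q = [Pb²⁺]/[Hg²⁺] = 0.100.
At 25 °C, E = E° − (0.0592/n) log Q = 0.98 − (0.0592/2)(-1.000) = 0.980 + 0.030 = 1.010 V.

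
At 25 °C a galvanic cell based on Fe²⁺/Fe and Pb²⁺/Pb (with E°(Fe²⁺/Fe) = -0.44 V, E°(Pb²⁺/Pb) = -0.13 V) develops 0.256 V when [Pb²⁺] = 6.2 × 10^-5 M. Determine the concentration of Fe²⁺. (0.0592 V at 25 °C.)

From the Nernst equation, log Q = n(E° − E)/0.0592 = 2(0.31 − 0.256)/0.0592 = 1.824, so Q = 66.7.
With Q = [Fe²⁺]/[Pb²⁺] and the known concentrations, [Fe²⁺] in the numerator gives [Fe²⁺] = 0.0041 M.

0.0041 M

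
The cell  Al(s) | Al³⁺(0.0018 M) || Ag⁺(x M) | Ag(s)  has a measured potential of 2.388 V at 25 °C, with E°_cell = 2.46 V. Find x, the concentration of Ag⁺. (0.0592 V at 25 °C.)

0.0074 M

From the Nernst equation, log Q = n(E° − E)/0.0592 = 3(2.46 − 2.388)/0.0592 = 3.649, so Q = 4450.
With Q = [Al³⁺]/[Ag⁺]^3 and the known concentrations, [Ag⁺]^3 in the denominator gives [Ag⁺] = 0.0074 M.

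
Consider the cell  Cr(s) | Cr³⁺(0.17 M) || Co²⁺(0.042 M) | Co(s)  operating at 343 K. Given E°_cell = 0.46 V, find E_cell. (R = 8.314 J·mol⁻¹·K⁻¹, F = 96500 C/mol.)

Balancing electrons gives n = 6; the reaction quotient is Q = [Cr³⁺]^2/[Co²⁺]^3 = 390.
E = E° − (RT/nF) ln Q = 0.46 − (8.314×343)/(6×96500) × (5.966) = 0.460 − 0.029 = 0.431 V.

0.431 V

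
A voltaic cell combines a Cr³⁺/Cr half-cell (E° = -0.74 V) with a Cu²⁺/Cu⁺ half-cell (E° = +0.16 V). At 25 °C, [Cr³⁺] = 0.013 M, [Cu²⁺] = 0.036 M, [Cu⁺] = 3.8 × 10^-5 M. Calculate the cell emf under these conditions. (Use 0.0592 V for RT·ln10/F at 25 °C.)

1.11 V

The Cu²⁺/Cu⁺ couple has the higher reduction potential and acts as the cathode, so E°_cell = +0.16 − (-0.74) = 0.90 V.
Balancing electrons gives n = 3; the reaction quotient is Q = [Cr³⁺]·[Cu⁺]^3/[Cu²⁺]^3 = 1.53 × 10^-11.
At 25 °C, E = E° − (0.0592/n) log Q = 0.90 − (0.0592/3)(-10.816) = 0.900 + 0.213 = 1.113 V.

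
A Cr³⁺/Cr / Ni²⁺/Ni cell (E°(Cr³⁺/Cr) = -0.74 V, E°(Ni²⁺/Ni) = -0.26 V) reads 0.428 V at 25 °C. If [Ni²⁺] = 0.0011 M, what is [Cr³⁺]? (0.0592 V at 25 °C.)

0.016 M

From the Nernst equation, log Q = n(E° − E)/0.0592 = 6(0.48 − 0.428)/0.0592 = 5.270, so Q = 1.86 × 10^5.
With Q = [Cr³⁺]^2/[Ni²⁺]^3 and the known concentrations, [Cr³⁺]^2 in the numerator gives [Cr³⁺] = 0.016 M.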